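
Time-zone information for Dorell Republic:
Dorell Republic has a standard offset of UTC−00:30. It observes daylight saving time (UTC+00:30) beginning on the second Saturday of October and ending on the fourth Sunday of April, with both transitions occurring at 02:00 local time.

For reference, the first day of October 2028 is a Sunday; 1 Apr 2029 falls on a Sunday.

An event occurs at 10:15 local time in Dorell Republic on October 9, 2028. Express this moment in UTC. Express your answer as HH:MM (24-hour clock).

1 October 2028 is a Sunday, so the first Saturday is October 7 and the second is October 14.
1 April 2029 is a Sunday, so the first Sunday is April 1 and the fourth is April 22.
October 9, 2028 is outside the daylight-saving period (14 October 2028 – 22 April 2029), so Dorell Republic is on standard time, UTC−00:30.
10:15 local + 0h30m = 10:45 UTC.

10:45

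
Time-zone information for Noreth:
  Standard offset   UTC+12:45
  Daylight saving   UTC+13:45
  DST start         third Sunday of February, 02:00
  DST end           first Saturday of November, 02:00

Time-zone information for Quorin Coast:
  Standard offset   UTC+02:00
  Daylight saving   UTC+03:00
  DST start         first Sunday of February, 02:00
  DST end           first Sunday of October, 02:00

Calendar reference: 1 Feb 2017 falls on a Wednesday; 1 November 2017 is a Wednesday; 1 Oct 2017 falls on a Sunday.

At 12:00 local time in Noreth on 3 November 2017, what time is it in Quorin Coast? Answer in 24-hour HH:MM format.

00:15

1 February 2017 is a Wednesday, so the first Sunday is February 5 and the third is February 19.
1 November 2017 is a Wednesday, so the first Saturday is November 4.
3 November 2017 falls between 19 February and 4 November, so daylight saving is in effect and Noreth is at UTC+13:45.
12:00 Noreth − 13h45m = 22:15 UTC (rolling into the previous day, 2 November 2017).
1 February 2017 is a Wednesday, so the first Sunday is February 5.
1 October 2017 is a Sunday, so the first Sunday is October 1.
At the standard offset (UTC+02:00), 22:15 UTC + 2h = 00:15 Quorin Coast standard time (rolling into the next day, 3 November 2017).
Daylight saving runs 5 February – 1 October; the standard-time date in Quorin Coast, 3 November 2017, is outside that window, so Quorin Coast is on standard time at UTC+02:00.
22:15 UTC + 2h = 00:15 Quorin Coast (rolling into the next day, 3 November 2017).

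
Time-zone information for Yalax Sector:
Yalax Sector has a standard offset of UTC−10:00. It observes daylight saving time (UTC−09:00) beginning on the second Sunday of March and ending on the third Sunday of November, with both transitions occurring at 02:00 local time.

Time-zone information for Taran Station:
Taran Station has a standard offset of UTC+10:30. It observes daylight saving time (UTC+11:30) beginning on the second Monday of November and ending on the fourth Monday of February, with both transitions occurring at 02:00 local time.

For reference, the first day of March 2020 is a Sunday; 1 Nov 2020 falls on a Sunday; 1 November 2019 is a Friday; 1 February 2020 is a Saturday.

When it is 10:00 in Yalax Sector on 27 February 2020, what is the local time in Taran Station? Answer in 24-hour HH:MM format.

06:30

1 March 2020 is a Sunday, so the first Sunday is March 1 and the second is March 8.
1 November 2020 is a Sunday, so the first Sunday is November 1 and the third is November 15.
27 February 2020 is outside the daylight-saving period (8 March – 15 November), so Yalax Sector is on standard time, UTC−10:00.
10:00 Yalax Sector + 10h = 20:00 UTC.
1 November 2019 is a Friday, so the first Monday is November 4 and the second is November 11.
1 February 2020 is a Saturday, so the first Monday is February 3 and the fourth is February 24.
At the standard offset (UTC+10:30), 20:00 UTC + 10h30m = 06:30 Taran Station standard time (rolling into the next day, 28 February 2020).
The standard-time date in Taran Station, 28 February 2020, does not fall between 11 November 2019 and 24 February 2020, so daylight saving is not in effect and Taran Station is at UTC+10:30.
20:00 UTC + 10h30m = 06:30 Taran Station (rolling into the next day, 28 February 2020).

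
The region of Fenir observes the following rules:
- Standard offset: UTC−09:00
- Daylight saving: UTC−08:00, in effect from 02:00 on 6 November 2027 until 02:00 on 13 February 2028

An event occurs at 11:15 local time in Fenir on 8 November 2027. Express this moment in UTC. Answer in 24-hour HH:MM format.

8 November 2027 falls between 6 November 2027 and 13 February 2028, so daylight saving is in effect and Fenir is at UTC−08:00.
11:15 local + 8h = 19:15 UTC.

19:15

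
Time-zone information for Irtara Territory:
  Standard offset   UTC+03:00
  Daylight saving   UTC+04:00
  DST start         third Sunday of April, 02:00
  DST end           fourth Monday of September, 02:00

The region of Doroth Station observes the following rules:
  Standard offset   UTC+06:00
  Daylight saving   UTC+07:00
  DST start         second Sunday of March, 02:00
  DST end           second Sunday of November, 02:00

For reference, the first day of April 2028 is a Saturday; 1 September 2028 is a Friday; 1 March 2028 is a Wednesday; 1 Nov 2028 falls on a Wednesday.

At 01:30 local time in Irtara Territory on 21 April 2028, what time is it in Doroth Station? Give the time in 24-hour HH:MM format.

04:30

1 April 2028 is a Saturday, so the first Sunday is April 2 and the third is April 16.
1 September 2028 is a Friday, so the first Monday is September 4 and the fourth is September 25.
Daylight saving runs 16 April – 25 September; 21 April 2028 is inside that window, so Irtara Territory is at UTC+04:00.
01:30 Irtara Territory − 4h = 21:30 UTC (rolling into the previous day, 20 April 2028).
1 March 2028 is a Wednesday, so the first Sunday is March 5 and the second is March 12.
1 November 2028 is a Wednesday, so the first Sunday is November 5 and the second is November 12.
At the standard offset (UTC+06:00), 21:30 UTC + 6h = 03:30 Doroth Station standard time (rolling into the next day, 21 April 2028).
The standard-time date in Doroth Station, 21 April 2028, falls between 12 March and 12 November, so daylight saving is in effect and Doroth Station is at UTC+07:00.
21:30 UTC + 7h = 04:30 Doroth Station (rolling into the next day, 21 April 2028).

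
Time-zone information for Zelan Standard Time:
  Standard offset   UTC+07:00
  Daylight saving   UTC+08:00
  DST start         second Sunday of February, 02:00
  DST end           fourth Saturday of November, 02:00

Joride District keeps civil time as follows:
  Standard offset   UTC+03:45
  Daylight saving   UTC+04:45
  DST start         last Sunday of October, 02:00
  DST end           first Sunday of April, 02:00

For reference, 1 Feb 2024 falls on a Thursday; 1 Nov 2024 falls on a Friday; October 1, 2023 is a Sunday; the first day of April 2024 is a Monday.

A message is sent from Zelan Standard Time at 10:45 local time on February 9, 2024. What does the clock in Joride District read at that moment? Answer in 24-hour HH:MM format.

08:30

1 February 2024 is a Thursday, so the first Sunday is February 4 and the second is February 11.
1 November 2024 is a Friday, so the first Saturday is November 2 and the fourth is November 23.
February 9, 2024 is outside the daylight-saving period (11 February – 23 November), so Zelan Standard Time is on standard time, UTC+07:00.
10:45 Zelan Standard Time − 7h = 03:45 UTC.
1 October 2023 is a Sunday, so Sundays fall on 1, 8, 15, 22, 29; the last is October 29.
1 April 2024 is a Monday, so the first Sunday is April 7.
At the standard offset (UTC+03:45), 03:45 UTC + 3h45m = 07:30 Joride District standard time.
The standard-time date in Joride District, February 9, 2024, falls between 29 October 2023 and 7 April 2024, so daylight saving is in effect and Joride District is at UTC+04:45.
03:45 UTC + 4h45m = 08:30 Joride District.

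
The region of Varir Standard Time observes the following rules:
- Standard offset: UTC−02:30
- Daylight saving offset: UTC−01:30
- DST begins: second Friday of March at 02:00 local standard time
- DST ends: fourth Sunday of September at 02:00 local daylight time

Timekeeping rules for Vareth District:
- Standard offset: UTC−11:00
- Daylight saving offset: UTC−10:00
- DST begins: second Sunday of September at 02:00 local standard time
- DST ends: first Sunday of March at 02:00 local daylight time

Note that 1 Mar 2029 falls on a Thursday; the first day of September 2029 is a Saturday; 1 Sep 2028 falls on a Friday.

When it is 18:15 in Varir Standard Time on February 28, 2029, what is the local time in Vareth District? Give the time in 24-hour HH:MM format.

10:45

1 March 2029 is a Thursday, so the first Friday is March 2 and the second is March 9.
1 September 2029 is a Saturday, so the first Sunday is September 2 and the fourth is September 23.
Daylight saving runs 9 March – 23 September; February 28, 2029 is outside that window, so Varir Standard Time is on standard time at UTC−02:30.
18:15 Varir Standard Time + 2h30m = 20:45 UTC.
1 September 2028 is a Friday, so the first Sunday is September 3 and the second is September 10.
1 March 2029 is a Thursday, so the first Sunday is March 4.
At the standard offset (UTC−11:00), 20:45 UTC − 11h = 09:45 Vareth District standard time.
The standard-time date in Vareth District, February 28, 2029, falls between 10 September 2028 and 4 March 2029, so daylight saving is in effect and Vareth District is at UTC−10:00.
20:45 UTC − 10h = 10:45 Vareth District.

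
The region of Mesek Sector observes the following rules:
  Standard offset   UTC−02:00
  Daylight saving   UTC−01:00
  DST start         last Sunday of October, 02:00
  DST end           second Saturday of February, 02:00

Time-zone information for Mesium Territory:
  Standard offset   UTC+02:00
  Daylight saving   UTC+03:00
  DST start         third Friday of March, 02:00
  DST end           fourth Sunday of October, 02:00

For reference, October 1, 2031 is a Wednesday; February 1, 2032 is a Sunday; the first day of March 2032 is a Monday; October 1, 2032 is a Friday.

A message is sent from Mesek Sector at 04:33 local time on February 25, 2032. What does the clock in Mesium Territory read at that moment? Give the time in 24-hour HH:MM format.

08:33

1 October 2031 is a Wednesday, so Sundays fall on 5, 12, 19, 26; the last is October 26.
1 February 2032 is a Sunday, so the first Saturday is February 7 and the second is February 14.
Daylight saving runs 26 October 2031 – 14 February 2032; February 25, 2032 is outside that window, so Mesek Sector is on standard time at UTC−02:00.
04:33 Mesek Sector + 2h = 06:33 UTC.
1 March 2032 is a Monday, so the first Friday is March 5 and the third is March 19.
1 October 2032 is a Friday, so the first Sunday is October 3 and the fourth is October 24.
At the standard offset (UTC+02:00), 06:33 UTC + 2h = 08:33 Mesium Territory standard time.
The standard-time date in Mesium Territory, February 25, 2032, is outside the daylight-saving period (19 March – 24 October), so Mesium Territory is on standard time, UTC+02:00.
06:33 UTC + 2h = 08:33 Mesium Territory.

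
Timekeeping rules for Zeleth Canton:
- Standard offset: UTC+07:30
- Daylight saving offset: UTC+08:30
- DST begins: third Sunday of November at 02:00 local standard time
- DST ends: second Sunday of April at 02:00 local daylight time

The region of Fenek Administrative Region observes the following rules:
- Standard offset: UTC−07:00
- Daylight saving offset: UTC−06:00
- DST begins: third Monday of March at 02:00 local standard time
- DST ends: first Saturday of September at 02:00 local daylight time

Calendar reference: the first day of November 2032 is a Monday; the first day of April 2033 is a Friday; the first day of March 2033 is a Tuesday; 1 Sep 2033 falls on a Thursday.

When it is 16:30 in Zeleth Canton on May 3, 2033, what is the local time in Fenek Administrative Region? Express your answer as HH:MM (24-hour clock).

1 November 2032 is a Monday, so the first Sunday is November 7 and the third is November 21.
1 April 2033 is a Friday, so the first Sunday is April 3 and the second is April 10.
Daylight saving runs 21 November 2032 – 10 April 2033; May 3, 2033 is outside that window, so Zeleth Canton is on standard time at UTC+07:30.
16:30 Zeleth Canton − 7h30m = 09:00 UTC.
1 March 2033 is a Tuesday, so the first Monday is March 7 and the third is March 21.
1 September 2033 is a Thursday, so the first Saturday is September 3.
At the standard offset (UTC−07:00), 09:00 UTC − 7h = 02:00 Fenek Administrative Region standard time.
The standard-time date in Fenek Administrative Region, May 3, 2033, falls between 21 March and 3 September, so daylight saving is in effect and Fenek Administrative Region is at UTC−06:00.
09:00 UTC − 6h = 03:00 Fenek Administrative Region.

03:00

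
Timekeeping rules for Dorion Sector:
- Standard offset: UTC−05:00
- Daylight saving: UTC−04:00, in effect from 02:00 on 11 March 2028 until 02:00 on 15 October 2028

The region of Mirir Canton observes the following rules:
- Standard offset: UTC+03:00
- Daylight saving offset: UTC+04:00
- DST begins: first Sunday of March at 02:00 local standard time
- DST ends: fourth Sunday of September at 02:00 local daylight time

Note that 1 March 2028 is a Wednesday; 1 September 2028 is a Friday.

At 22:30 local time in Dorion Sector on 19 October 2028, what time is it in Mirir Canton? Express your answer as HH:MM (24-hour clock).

19 October 2028 does not fall between 11 March and 15 October, so daylight saving is not in effect and Dorion Sector is at UTC−05:00.
22:30 Dorion Sector + 5h = 03:30 UTC (rolling into the next day, 20 October 2028).
1 March 2028 is a Wednesday, so the first Sunday is March 5.
1 September 2028 is a Friday, so the first Sunday is September 3 and the fourth is September 24.
At the standard offset (UTC+03:00), 03:30 UTC + 3h = 06:30 Mirir Canton standard time.
The standard-time date in Mirir Canton, 20 October 2028, does not fall between 5 March and 24 September, so daylight saving is not in effect and Mirir Canton is at UTC+03:00.
03:30 UTC + 3h = 06:30 Mirir Canton.

06:30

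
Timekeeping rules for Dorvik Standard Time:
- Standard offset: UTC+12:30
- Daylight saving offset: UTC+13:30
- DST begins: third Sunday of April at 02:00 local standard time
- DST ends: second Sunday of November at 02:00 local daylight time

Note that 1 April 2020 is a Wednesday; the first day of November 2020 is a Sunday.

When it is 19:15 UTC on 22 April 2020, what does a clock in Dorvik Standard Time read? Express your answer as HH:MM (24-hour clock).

08:45

1 April 2020 is a Wednesday, so the first Sunday is April 5 and the third is April 19.
1 November 2020 is a Sunday, so the first Sunday is November 1 and the second is November 8.
At the standard offset (UTC+12:30), 19:15 UTC + 12h30m = 07:45 Dorvik Standard Time standard time (rolling into the next day, 23 April 2020).
The standard-time date in Dorvik Standard Time, 23 April 2020, falls between 19 April and 8 November, so daylight saving is in effect and Dorvik Standard Time is at UTC+13:30.
19:15 UTC + 13h30m = 08:45 local (rolling into the next day, 23 April 2020).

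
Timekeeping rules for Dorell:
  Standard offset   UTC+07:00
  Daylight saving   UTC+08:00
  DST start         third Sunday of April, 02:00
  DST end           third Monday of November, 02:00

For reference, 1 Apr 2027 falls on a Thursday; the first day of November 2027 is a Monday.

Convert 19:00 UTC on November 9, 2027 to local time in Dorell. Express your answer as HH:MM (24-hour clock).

03:00

1 April 2027 is a Thursday, so the first Sunday is April 4 and the third is April 18.
1 November 2027 is a Monday, so the first Monday is November 1 and the third is November 15.
At the standard offset (UTC+07:00), 19:00 UTC + 7h = 02:00 Dorell standard time (rolling into the next day, 10 November 2027).
The standard-time date in Dorell, November 10, 2027, falls between 18 April and 15 November, so daylight saving is in effect and Dorell is at UTC+08:00.
19:00 UTC + 8h = 03:00 local (rolling into the next day, 10 November 2027).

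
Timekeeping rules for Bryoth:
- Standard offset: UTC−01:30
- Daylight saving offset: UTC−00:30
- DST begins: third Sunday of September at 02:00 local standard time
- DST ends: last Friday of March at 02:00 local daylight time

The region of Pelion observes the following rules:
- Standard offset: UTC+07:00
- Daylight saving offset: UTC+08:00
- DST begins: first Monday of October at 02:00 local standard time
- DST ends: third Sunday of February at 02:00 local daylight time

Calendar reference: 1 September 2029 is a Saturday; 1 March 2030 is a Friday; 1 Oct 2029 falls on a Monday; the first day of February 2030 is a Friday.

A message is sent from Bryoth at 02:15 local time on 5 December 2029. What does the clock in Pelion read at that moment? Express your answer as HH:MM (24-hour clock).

10:45

1 September 2029 is a Saturday, so the first Sunday is September 2 and the third is September 16.
1 March 2030 is a Friday, so Fridays fall on 1, 8, 15, 22, 29; the last is March 29.
5 December 2029 lies within the daylight-saving period (16 September 2029 – 29 March 2030), so Bryoth is on daylight time, UTC−00:30.
02:15 Bryoth + 0h30m = 02:45 UTC.
1 October 2029 is a Monday, so the first Monday is October 1.
1 February 2030 is a Friday, so the first Sunday is February 3 and the third is February 17.
At the standard offset (UTC+07:00), 02:45 UTC + 7h = 09:45 Pelion standard time.
The standard-time date in Pelion, 5 December 2029, falls between 1 October 2029 and 17 February 2030, so daylight saving is in effect and Pelion is at UTC+08:00.
02:45 UTC + 8h = 10:45 Pelion.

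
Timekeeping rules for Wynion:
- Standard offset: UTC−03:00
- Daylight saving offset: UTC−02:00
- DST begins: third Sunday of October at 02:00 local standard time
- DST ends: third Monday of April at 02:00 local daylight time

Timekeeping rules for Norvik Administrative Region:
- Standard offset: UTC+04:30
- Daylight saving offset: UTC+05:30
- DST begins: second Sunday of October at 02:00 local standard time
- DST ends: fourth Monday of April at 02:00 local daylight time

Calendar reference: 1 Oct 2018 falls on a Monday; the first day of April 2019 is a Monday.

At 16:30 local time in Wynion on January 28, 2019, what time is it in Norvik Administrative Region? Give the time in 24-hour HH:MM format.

1 October 2018 is a Monday, so the first Sunday is October 7 and the third is October 21.
1 April 2019 is a Monday, so the first Monday is April 1 and the third is April 15.
January 28, 2019 falls between 21 October 2018 and 15 April 2019, so daylight saving is in effect and Wynion is at UTC−02:00.
16:30 Wynion + 2h = 18:30 UTC.
1 October 2018 is a Monday, so the first Sunday is October 7 and the second is October 14.
1 April 2019 is a Monday, so the first Monday is April 1 and the fourth is April 22.
At the standard offset (UTC+04:30), 18:30 UTC + 4h30m = 23:00 Norvik Administrative Region standard time.
Daylight saving runs 14 October 2018 – 22 April 2019; the standard-time date in Norvik Administrative Region, January 28, 2019, is inside that window, so Norvik Administrative Region is at UTC+05:30.
18:30 UTC + 5h30m = 00:00 Norvik Administrative Region (rolling into the next day, 29 January 2019).

00:00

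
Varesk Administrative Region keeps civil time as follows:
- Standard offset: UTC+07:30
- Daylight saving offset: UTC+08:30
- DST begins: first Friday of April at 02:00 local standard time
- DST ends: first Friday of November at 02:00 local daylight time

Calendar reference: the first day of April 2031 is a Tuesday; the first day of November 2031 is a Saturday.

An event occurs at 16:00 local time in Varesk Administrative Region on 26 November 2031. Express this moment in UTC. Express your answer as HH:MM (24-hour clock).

1 April 2031 is a Tuesday, so the first Friday is April 4.
1 November 2031 is a Saturday, so the first Friday is November 7.
26 November 2031 does not fall between 4 April and 7 November, so daylight saving is not in effect and Varesk Administrative Region is at UTC+07:30.
16:00 local − 7h30m = 08:30 UTC.

08:30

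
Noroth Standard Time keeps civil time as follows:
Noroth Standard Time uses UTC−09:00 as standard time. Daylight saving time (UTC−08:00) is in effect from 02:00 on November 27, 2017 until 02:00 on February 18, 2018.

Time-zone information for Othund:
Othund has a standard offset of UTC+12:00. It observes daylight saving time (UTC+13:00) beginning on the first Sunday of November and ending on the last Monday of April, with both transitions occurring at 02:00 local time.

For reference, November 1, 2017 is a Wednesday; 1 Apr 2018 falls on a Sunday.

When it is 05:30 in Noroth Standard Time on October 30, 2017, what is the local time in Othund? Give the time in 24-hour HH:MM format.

October 30, 2017 does not fall between 27 November 2017 and 18 February 2018, so daylight saving is not in effect and Noroth Standard Time is at UTC−09:00.
05:30 Noroth Standard Time + 9h = 14:30 UTC.
1 November 2017 is a Wednesday, so the first Sunday is November 5.
1 April 2018 is a Sunday, so Mondays fall on 2, 9, 16, 23, 30; the last is April 30.
At the standard offset (UTC+12:00), 14:30 UTC + 12h = 02:30 Othund standard time (rolling into the next day, 31 October 2017).
Daylight saving runs 5 November 2017 – 30 April 2018; the standard-time date in Othund, October 31, 2017, is outside that window, so Othund is on standard time at UTC+12:00.
14:30 UTC + 12h = 02:30 Othund (rolling into the next day, 31 October 2017).

02:30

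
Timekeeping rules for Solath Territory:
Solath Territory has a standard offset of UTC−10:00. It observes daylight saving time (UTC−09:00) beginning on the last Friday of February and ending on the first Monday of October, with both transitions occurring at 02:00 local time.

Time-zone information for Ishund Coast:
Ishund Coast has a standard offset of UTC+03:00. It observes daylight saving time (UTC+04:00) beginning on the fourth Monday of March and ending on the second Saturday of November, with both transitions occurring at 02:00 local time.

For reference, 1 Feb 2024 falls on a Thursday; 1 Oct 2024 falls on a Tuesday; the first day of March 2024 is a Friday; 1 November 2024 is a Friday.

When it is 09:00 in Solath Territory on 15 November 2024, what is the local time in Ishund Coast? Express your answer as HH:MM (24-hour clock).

1 February 2024 is a Thursday, so Fridays fall on 2, 9, 16, 23; the last is February 23.
1 October 2024 is a Tuesday, so the first Monday is October 7.
15 November 2024 does not fall between 23 February and 7 October, so daylight saving is not in effect and Solath Territory is at UTC−10:00.
09:00 Solath Territory + 10h = 19:00 UTC.
1 March 2024 is a Friday, so the first Monday is March 4 and the fourth is March 25.
1 November 2024 is a Friday, so the first Saturday is November 2 and the second is November 9.
At the standard offset (UTC+03:00), 19:00 UTC + 3h = 22:00 Ishund Coast standard time.
Daylight saving runs 25 March – 9 November; the standard-time date in Ishund Coast, 15 November 2024, is outside that window, so Ishund Coast is on standard time at UTC+03:00.
19:00 UTC + 3h = 22:00 Ishund Coast.

22:00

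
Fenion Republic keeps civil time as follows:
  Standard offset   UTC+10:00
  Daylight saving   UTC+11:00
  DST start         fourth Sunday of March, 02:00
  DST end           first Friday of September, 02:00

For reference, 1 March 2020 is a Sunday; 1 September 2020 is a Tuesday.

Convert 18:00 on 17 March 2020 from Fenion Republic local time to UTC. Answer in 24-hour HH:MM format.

08:00

1 March 2020 is a Sunday, so the first Sunday is March 1 and the fourth is March 22.
1 September 2020 is a Tuesday, so the first Friday is September 4.
Daylight saving runs 22 March – 4 September; 17 March 2020 is outside that window, so Fenion Republic is on standard time at UTC+10:00.
18:00 local − 10h = 08:00 UTC.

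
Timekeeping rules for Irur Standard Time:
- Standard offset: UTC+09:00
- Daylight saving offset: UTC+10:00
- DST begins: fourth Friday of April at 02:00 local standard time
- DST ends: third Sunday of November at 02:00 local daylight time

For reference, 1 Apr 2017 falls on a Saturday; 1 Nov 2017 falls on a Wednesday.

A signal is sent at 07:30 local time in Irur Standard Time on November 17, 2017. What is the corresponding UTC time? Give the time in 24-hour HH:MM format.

21:30

1 April 2017 is a Saturday, so the first Friday is April 7 and the fourth is April 28.
1 November 2017 is a Wednesday, so the first Sunday is November 5 and the third is November 19.
Daylight saving runs 28 April – 19 November; November 17, 2017 is inside that window, so Irur Standard Time is at UTC+10:00.
07:30 local − 10h = 21:30 UTC (rolling into the previous day, 16 November 2017).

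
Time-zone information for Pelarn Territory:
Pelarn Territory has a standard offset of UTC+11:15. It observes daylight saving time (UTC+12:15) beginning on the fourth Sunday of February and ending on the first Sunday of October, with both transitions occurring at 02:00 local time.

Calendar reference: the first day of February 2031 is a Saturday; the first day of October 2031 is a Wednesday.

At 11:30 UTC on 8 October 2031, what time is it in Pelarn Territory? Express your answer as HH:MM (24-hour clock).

1 February 2031 is a Saturday, so the first Sunday is February 2 and the fourth is February 23.
1 October 2031 is a Wednesday, so the first Sunday is October 5.
At the standard offset (UTC+11:15), 11:30 UTC + 11h15m = 22:45 Pelarn Territory standard time.
The standard-time date in Pelarn Territory, 8 October 2031, is outside the daylight-saving period (23 February – 5 October), so Pelarn Territory is on standard time, UTC+11:15.
11:30 UTC + 11h15m = 22:45 local.

22:45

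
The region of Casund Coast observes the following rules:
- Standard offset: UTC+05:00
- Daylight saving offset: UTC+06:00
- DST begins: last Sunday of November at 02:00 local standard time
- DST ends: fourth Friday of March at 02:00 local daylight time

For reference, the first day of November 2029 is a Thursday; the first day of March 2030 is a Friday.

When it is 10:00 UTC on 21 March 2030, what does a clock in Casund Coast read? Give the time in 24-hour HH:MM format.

16:00

1 November 2029 is a Thursday, so Sundays fall on 4, 11, 18, 25; the last is November 25.
1 March 2030 is a Friday, so the first Friday is March 1 and the fourth is March 22.
At the standard offset (UTC+05:00), 10:00 UTC + 5h = 15:00 Casund Coast standard time.
The standard-time date in Casund Coast, 21 March 2030, lies within the daylight-saving period (25 November 2029 – 22 March 2030), so Casund Coast is on daylight time, UTC+06:00.
10:00 UTC + 6h = 16:00 local.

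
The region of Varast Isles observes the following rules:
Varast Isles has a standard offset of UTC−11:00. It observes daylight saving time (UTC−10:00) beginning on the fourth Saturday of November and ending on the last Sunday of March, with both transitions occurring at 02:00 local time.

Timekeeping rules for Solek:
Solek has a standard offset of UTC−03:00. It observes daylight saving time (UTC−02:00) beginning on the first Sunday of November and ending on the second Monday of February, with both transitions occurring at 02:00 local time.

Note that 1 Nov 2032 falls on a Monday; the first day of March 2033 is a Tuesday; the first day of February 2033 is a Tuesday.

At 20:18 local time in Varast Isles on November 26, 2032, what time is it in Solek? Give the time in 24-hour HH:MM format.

05:18

1 November 2032 is a Monday, so the first Saturday is November 6 and the fourth is November 27.
1 March 2033 is a Tuesday, so Sundays fall on 6, 13, 20, 27; the last is March 27.
November 26, 2032 does not fall between 27 November 2032 and 27 March 2033, so daylight saving is not in effect and Varast Isles is at UTC−11:00.
20:18 Varast Isles + 11h = 07:18 UTC (rolling into the next day, 27 November 2032).
1 November 2032 is a Monday, so the first Sunday is November 7.
1 February 2033 is a Tuesday, so the first Monday is February 7 and the second is February 14.
At the standard offset (UTC−03:00), 07:18 UTC − 3h = 04:18 Solek standard time.
Daylight saving runs 7 November 2032 – 14 February 2033; the standard-time date in Solek, November 27, 2032, is inside that window, so Solek is at UTC−02:00.
07:18 UTC − 2h = 05:18 Solek.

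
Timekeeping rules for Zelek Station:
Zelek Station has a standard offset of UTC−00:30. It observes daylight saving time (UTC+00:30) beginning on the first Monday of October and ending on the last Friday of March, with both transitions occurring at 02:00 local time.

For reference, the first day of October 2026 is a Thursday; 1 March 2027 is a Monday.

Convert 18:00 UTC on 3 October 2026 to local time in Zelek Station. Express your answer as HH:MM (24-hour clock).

1 October 2026 is a Thursday, so the first Monday is October 5.
1 March 2027 is a Monday, so Fridays fall on 5, 12, 19, 26; the last is March 26.
At the standard offset (UTC−00:30), 18:00 UTC − 0h30m = 17:30 Zelek Station standard time.
The standard-time date in Zelek Station, 3 October 2026, is outside the daylight-saving period (5 October 2026 – 26 March 2027), so Zelek Station is on standard time, UTC−00:30.
18:00 UTC − 0h30m = 17:30 local.

17:30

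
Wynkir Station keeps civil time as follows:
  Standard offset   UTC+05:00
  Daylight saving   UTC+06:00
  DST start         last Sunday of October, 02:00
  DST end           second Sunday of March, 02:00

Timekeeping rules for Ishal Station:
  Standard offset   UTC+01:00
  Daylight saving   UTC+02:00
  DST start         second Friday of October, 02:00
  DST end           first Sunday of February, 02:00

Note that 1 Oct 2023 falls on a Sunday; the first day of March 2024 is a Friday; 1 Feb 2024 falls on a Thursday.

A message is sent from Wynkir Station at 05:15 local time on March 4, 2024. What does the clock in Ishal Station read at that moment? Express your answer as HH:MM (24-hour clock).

1 October 2023 is a Sunday, so Sundays fall on 1, 8, 15, 22, 29; the last is October 29.
1 March 2024 is a Friday, so the first Sunday is March 3 and the second is March 10.
Daylight saving runs 29 October 2023 – 10 March 2024; March 4, 2024 is inside that window, so Wynkir Station is at UTC+06:00.
05:15 Wynkir Station − 6h = 23:15 UTC (rolling into the previous day, 3 March 2024).
1 October 2023 is a Sunday, so the first Friday is October 6 and the second is October 13.
1 February 2024 is a Thursday, so the first Sunday is February 4.
At the standard offset (UTC+01:00), 23:15 UTC + 1h = 00:15 Ishal Station standard time (rolling into the next day, 4 March 2024).
The standard-time date in Ishal Station, March 4, 2024, does not fall between 13 October 2023 and 4 February 2024, so daylight saving is not in effect and Ishal Station is at UTC+01:00.
23:15 UTC + 1h = 00:15 Ishal Station (rolling into the next day, 4 March 2024).

00:15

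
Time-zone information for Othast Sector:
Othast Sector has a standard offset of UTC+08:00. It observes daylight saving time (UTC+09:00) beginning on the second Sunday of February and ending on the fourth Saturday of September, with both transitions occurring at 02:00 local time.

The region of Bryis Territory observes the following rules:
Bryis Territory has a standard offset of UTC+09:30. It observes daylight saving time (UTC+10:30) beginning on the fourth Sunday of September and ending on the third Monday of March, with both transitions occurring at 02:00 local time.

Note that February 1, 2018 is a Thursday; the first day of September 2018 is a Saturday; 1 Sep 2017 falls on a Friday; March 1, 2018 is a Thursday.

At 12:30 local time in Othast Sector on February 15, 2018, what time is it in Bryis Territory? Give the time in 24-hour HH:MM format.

14:00

1 February 2018 is a Thursday, so the first Sunday is February 4 and the second is February 11.
1 September 2018 is a Saturday, so the first Saturday is September 1 and the fourth is September 22.
February 15, 2018 falls between 11 February and 22 September, so daylight saving is in effect and Othast Sector is at UTC+09:00.
12:30 Othast Sector − 9h = 03:30 UTC.
1 September 2017 is a Friday, so the first Sunday is September 3 and the fourth is September 24.
1 March 2018 is a Thursday, so the first Monday is March 5 and the third is March 19.
At the standard offset (UTC+09:30), 03:30 UTC + 9h30m = 13:00 Bryis Territory standard time.
Daylight saving runs 24 September 2017 – 19 March 2018; the standard-time date in Bryis Territory, February 15, 2018, is inside that window, so Bryis Territory is at UTC+10:30.
03:30 UTC + 10h30m = 14:00 Bryis Territory.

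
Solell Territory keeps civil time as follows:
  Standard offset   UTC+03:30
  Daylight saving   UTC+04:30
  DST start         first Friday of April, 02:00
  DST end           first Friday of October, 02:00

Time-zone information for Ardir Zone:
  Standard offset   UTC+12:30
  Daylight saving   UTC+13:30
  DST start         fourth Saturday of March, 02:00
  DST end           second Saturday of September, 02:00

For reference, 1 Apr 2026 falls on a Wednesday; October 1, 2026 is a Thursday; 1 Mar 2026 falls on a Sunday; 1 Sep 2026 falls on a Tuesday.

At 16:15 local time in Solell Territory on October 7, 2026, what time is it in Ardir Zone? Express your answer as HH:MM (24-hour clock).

01:15

1 April 2026 is a Wednesday, so the first Friday is April 3.
1 October 2026 is a Thursday, so the first Friday is October 2.
Daylight saving runs 3 April – 2 October; October 7, 2026 is outside that window, so Solell Territory is on standard time at UTC+03:30.
16:15 Solell Territory − 3h30m = 12:45 UTC.
1 March 2026 is a Sunday, so the first Saturday is March 7 and the fourth is March 28.
1 September 2026 is a Tuesday, so the first Saturday is September 5 and the second is September 12.
At the standard offset (UTC+12:30), 12:45 UTC + 12h30m = 01:15 Ardir Zone standard time (rolling into the next day, 8 October 2026).
The standard-time date in Ardir Zone, October 8, 2026, does not fall between 28 March and 12 September, so daylight saving is not in effect and Ardir Zone is at UTC+12:30.
12:45 UTC + 12h30m = 01:15 Ardir Zone (rolling into the next day, 8 October 2026).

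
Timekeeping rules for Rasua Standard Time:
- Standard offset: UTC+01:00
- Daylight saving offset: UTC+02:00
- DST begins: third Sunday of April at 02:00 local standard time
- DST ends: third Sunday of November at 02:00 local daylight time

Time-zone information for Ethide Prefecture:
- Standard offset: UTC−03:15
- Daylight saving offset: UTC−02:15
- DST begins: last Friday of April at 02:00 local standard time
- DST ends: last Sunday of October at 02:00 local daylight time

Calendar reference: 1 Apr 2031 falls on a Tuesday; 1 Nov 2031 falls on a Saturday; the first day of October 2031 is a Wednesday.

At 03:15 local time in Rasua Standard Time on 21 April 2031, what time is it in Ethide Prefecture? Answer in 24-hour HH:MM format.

22:00

1 April 2031 is a Tuesday, so the first Sunday is April 6 and the third is April 20.
1 November 2031 is a Saturday, so the first Sunday is November 2 and the third is November 16.
Daylight saving runs 20 April – 16 November; 21 April 2031 is inside that window, so Rasua Standard Time is at UTC+02:00.
03:15 Rasua Standard Time − 2h = 01:15 UTC.
1 April 2031 is a Tuesday, so Fridays fall on 4, 11, 18, 25; the last is April 25.
1 October 2031 is a Wednesday, so Sundays fall on 5, 12, 19, 26; the last is October 26.
At the standard offset (UTC−03:15), 01:15 UTC − 3h15m = 22:00 Ethide Prefecture standard time (rolling into the previous day, 20 April 2031).
Daylight saving runs 25 April – 26 October; the standard-time date in Ethide Prefecture, 20 April 2031, is outside that window, so Ethide Prefecture is on standard time at UTC−03:15.
01:15 UTC − 3h15m = 22:00 Ethide Prefecture (rolling into the previous day, 20 April 2031).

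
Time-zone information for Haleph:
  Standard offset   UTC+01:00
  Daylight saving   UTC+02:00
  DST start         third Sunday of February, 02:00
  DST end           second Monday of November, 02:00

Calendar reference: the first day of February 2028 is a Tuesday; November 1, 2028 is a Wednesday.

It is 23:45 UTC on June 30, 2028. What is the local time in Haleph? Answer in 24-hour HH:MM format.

1 February 2028 is a Tuesday, so the first Sunday is February 6 and the third is February 20.
1 November 2028 is a Wednesday, so the first Monday is November 6 and the second is November 13.
At the standard offset (UTC+01:00), 23:45 UTC + 1h = 00:45 Haleph standard time (rolling into the next day, 1 July 2028).
Daylight saving runs 20 February – 13 November; the standard-time date in Haleph, July 1, 2028, is inside that window, so Haleph is at UTC+02:00.
23:45 UTC + 2h = 01:45 local (rolling into the next day, 1 July 2028).

01:45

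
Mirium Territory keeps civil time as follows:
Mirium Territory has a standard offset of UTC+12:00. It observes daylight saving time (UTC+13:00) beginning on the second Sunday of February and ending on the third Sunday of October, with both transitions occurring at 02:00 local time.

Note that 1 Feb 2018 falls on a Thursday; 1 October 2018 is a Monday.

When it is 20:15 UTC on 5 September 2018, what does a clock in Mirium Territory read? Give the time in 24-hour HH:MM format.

09:15

1 February 2018 is a Thursday, so the first Sunday is February 4 and the second is February 11.
1 October 2018 is a Monday, so the first Sunday is October 7 and the third is October 21.
At the standard offset (UTC+12:00), 20:15 UTC + 12h = 08:15 Mirium Territory standard time (rolling into the next day, 6 September 2018).
The standard-time date in Mirium Territory, 6 September 2018, lies within the daylight-saving period (11 February – 21 October), so Mirium Territory is on daylight time, UTC+13:00.
20:15 UTC + 13h = 09:15 local (rolling into the next day, 6 September 2018).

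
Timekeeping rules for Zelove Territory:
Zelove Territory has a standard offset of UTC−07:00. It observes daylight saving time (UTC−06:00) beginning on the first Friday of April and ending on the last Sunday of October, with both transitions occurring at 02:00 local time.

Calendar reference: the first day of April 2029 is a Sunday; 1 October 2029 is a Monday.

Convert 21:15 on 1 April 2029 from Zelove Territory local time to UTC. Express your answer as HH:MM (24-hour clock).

1 April 2029 is a Sunday, so the first Friday is April 6.
1 October 2029 is a Monday, so Sundays fall on 7, 14, 21, 28; the last is October 28.
Daylight saving runs 6 April – 28 October; 1 April 2029 is outside that window, so Zelove Territory is on standard time at UTC−07:00.
21:15 local + 7h = 04:15 UTC (rolling into the next day, 2 April 2029).

04:15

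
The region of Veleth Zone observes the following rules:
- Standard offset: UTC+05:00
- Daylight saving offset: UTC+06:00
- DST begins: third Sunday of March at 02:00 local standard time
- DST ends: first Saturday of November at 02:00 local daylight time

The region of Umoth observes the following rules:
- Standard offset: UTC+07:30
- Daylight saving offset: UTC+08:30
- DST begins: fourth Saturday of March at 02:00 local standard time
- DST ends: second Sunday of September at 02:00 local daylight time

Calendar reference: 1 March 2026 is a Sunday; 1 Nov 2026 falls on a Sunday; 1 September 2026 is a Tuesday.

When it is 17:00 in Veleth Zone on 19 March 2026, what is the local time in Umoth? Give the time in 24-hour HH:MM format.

1 March 2026 is a Sunday, so the first Sunday is March 1 and the third is March 15.
1 November 2026 is a Sunday, so the first Saturday is November 7.
19 March 2026 falls between 15 March and 7 November, so daylight saving is in effect and Veleth Zone is at UTC+06:00.
17:00 Veleth Zone − 6h = 11:00 UTC.
1 March 2026 is a Sunday, so the first Saturday is March 7 and the fourth is March 28.
1 September 2026 is a Tuesday, so the first Sunday is September 6 and the second is September 13.
At the standard offset (UTC+07:30), 11:00 UTC + 7h30m = 18:30 Umoth standard time.
Daylight saving runs 28 March – 13 September; the standard-time date in Umoth, 19 March 2026, is outside that window, so Umoth is on standard time at UTC+07:30.
11:00 UTC + 7h30m = 18:30 Umoth.

18:30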